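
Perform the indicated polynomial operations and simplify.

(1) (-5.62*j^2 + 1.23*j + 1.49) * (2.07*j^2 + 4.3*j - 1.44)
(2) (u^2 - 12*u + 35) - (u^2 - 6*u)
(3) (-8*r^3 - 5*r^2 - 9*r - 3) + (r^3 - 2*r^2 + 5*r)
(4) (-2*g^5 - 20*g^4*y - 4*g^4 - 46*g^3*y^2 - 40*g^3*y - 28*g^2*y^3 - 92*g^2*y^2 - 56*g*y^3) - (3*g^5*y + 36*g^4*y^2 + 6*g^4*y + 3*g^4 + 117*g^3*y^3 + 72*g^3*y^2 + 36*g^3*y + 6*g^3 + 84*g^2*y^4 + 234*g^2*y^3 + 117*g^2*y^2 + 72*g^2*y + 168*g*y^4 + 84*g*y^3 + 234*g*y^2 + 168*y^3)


(1) = -11.6334*j^4 - 21.6199*j^3 + 16.4661*j^2 + 4.6358*j - 2.1456
(2) = 35 - 6*u
(3) = -7*r^3 - 7*r^2 - 4*r - 3
(4) = -3*g^5*y - 2*g^5 - 36*g^4*y^2 - 26*g^4*y - 7*g^4 - 117*g^3*y^3 - 118*g^3*y^2 - 76*g^3*y - 6*g^3 - 84*g^2*y^4 - 262*g^2*y^3 - 209*g^2*y^2 - 72*g^2*y - 168*g*y^4 - 140*g*y^3 - 234*g*y^2 - 168*y^3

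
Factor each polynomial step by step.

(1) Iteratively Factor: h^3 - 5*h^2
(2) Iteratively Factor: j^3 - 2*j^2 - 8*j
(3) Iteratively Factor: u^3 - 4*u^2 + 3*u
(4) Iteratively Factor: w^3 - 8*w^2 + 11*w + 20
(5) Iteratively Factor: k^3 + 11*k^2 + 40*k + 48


(1) = (h)*(h^2 - 5*h) = h*(h - 5)*(h)
(2) = (j + 2)*(j^2 - 4*j) = (j - 4)*(j + 2)*(j)
(3) = (u)*(u^2 - 4*u + 3) = u*(u - 3)*(u - 1)
(4) = (w - 5)*(w^2 - 3*w - 4) = (w - 5)*(w - 4)*(w + 1)
(5) = (k + 3)*(k^2 + 8*k + 16) = (k + 3)*(k + 4)*(k + 4)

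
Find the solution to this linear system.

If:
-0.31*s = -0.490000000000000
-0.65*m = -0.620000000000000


Then:
m = 0.95
s = 1.58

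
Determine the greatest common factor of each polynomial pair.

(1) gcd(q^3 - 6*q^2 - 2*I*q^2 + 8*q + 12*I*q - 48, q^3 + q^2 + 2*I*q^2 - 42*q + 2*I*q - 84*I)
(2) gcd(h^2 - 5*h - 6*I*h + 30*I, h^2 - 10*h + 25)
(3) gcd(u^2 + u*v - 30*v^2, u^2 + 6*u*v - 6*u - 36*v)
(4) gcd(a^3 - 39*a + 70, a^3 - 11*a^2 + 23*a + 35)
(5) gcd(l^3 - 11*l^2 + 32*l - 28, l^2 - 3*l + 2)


(1) = q^2 + q*(-6 + 2*I) - 12*I
(2) = gcd((h - 5)*(h - 6*I), (h - 5)^2) = h - 5
(3) = gcd((u - 5*v)*(u + 6*v), (u - 6)*(u + 6*v)) = u + 6*v
(4) = gcd((a - 5)*(a - 2)*(a + 7), (a - 7)*(a - 5)*(a + 1)) = a - 5
(5) = l - 2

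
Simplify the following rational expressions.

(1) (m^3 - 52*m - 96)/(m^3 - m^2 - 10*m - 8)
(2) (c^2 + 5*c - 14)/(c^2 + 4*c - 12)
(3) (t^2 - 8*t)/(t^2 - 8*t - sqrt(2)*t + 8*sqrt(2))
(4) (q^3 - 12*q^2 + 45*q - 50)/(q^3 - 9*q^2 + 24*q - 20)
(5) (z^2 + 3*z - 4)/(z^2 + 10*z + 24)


(1) = (m^2 - 2*m - 48)/(m^2 - 3*m - 4)
(2) = (c + 7)/(c + 6)
(3) = t/(t - sqrt(2))
(4) = (q - 5)/(q - 2)
(5) = (z - 1)/(z + 6)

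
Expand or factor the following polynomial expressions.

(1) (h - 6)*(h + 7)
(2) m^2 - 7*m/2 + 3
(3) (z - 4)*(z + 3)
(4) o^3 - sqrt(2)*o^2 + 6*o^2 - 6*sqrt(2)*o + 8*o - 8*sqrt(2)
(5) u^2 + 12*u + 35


(1) = h^2 + h - 42
(2) = (m - 2)*(m - 3/2)
(3) = z^2 - z - 12
(4) = (o + 2)*(o + 4)*(o - sqrt(2))
(5) = (u + 5)*(u + 7)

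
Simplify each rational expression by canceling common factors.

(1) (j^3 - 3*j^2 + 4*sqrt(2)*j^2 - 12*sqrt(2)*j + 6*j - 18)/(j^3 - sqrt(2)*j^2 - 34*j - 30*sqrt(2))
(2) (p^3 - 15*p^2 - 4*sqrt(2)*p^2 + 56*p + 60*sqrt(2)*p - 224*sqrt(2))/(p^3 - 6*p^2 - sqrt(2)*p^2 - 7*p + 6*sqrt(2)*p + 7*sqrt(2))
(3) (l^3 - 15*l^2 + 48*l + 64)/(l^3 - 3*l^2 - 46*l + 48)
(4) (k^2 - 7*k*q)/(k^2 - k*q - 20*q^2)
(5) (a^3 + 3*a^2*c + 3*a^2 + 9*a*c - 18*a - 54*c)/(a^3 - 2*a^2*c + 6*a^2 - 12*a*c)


(1) = (j - 3)/(j - 5*sqrt(2))
(2) = (p^2 + p*(-8 - 4*sqrt(2)) + 32*sqrt(2))/(p^2 + p*(1 - sqrt(2)) - sqrt(2))
(3) = (l^2 - 7*l - 8)/(l^2 + 5*l - 6)
(4) = (-k^2 + 7*k*q)/(-k^2 + k*q + 20*q^2)
(5) = (a^2 + 3*a*c - 3*a - 9*c)/(a^2 - 2*a*c)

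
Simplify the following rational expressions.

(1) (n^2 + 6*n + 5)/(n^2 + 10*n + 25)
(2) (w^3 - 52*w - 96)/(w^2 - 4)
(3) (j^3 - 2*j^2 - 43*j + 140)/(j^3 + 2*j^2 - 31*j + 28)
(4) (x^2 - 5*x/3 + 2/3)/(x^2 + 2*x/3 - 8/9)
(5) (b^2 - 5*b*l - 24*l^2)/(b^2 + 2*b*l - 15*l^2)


(1) = (n + 1)/(n + 5)
(2) = (w^2 - 2*w - 48)/(w - 2)
(3) = (j - 5)/(j - 1)
(4) = (3*x - 3)/(3*x + 4)
(5) = (b^2 - 5*b*l - 24*l^2)/(b^2 + 2*b*l - 15*l^2)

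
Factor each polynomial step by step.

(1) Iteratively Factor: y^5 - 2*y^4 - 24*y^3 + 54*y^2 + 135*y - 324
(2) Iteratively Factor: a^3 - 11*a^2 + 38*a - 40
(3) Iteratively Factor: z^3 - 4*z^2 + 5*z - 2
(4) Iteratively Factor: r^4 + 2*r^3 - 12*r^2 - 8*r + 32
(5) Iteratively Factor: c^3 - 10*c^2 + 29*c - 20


(1) = (y + 3)*(y^4 - 5*y^3 - 9*y^2 + 81*y - 108) = (y - 3)*(y + 3)*(y^3 - 2*y^2 - 15*y + 36) = (y - 3)*(y + 3)*(y + 4)*(y^2 - 6*y + 9) = (y - 3)^2*(y + 3)*(y + 4)*(y - 3)
(2) = (a - 5)*(a^2 - 6*a + 8) = (a - 5)*(a - 4)*(a - 2)
(3) = (z - 1)*(z^2 - 3*z + 2) = (z - 2)*(z - 1)*(z - 1)
(4) = (r + 4)*(r^3 - 2*r^2 - 4*r + 8) = (r - 2)*(r + 4)*(r^2 - 4) = (r - 2)^2*(r + 4)*(r + 2)
(5) = (c - 1)*(c^2 - 9*c + 20) = (c - 5)*(c - 1)*(c - 4)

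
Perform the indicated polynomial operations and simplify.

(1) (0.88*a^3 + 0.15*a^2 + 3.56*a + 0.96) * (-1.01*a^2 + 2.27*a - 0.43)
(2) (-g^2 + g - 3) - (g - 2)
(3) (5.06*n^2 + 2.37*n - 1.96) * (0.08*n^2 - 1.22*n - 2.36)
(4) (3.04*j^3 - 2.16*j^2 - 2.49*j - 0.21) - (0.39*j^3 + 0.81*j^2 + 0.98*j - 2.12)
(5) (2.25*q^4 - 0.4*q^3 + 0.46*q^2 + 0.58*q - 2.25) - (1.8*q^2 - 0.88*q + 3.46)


(1) = -0.8888*a^5 + 1.8461*a^4 - 3.6335*a^3 + 7.0471*a^2 + 0.6484*a - 0.4128
(2) = -g^2 - 1
(3) = 0.4048*n^4 - 5.9836*n^3 - 14.9898*n^2 - 3.202*n + 4.6256
(4) = 2.65*j^3 - 2.97*j^2 - 3.47*j + 1.91
(5) = 2.25*q^4 - 0.4*q^3 - 1.34*q^2 + 1.46*q - 5.71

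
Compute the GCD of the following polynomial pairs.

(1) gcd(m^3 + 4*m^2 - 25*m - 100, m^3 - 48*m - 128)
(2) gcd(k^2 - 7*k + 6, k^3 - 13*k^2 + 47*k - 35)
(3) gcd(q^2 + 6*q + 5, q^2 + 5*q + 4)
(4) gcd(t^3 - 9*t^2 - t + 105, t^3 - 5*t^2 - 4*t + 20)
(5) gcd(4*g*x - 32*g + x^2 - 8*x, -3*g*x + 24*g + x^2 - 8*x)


(1) = m + 4
(2) = k - 1
(3) = q + 1
(4) = gcd((t - 7)*(t - 5)*(t + 3), (t - 5)*(t - 2)*(t + 2)) = t - 5
(5) = x - 8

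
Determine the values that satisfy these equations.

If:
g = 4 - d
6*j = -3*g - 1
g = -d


Then:
No Solution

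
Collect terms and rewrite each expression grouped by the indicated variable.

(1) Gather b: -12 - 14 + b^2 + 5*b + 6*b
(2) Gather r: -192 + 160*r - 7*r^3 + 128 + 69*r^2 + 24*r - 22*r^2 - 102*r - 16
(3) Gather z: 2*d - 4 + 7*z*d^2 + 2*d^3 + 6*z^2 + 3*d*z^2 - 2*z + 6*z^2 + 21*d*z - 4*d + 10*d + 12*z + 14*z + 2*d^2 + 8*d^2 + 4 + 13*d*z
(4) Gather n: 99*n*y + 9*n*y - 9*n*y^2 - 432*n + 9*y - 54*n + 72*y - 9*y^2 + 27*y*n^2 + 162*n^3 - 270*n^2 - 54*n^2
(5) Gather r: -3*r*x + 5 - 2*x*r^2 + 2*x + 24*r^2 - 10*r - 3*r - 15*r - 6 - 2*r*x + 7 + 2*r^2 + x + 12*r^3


(1) = b^2 + 11*b - 26
(2) = -7*r^3 + 47*r^2 + 82*r - 80
(3) = 2*d^3 + 10*d^2 + 8*d + z^2*(3*d + 12) + z*(7*d^2 + 34*d + 24)
(4) = 162*n^3 + n^2*(27*y - 324) + n*(-9*y^2 + 108*y - 486) - 9*y^2 + 81*y
(5) = 12*r^3 + r^2*(26 - 2*x) + r*(-5*x - 28) + 3*x + 6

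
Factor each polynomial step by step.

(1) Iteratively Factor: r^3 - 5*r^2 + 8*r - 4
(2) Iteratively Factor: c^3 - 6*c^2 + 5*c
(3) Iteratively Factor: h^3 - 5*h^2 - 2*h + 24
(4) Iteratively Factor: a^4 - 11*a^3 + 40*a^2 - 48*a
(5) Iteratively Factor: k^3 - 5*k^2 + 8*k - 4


(1) = (r - 2)*(r^2 - 3*r + 2) = (r - 2)^2*(r - 1)
(2) = (c - 1)*(c^2 - 5*c) = c*(c - 1)*(c - 5)
(3) = (h - 4)*(h^2 - h - 6) = (h - 4)*(h + 2)*(h - 3)
(4) = (a)*(a^3 - 11*a^2 + 40*a - 48) = a*(a - 4)*(a^2 - 7*a + 12) = a*(a - 4)^2*(a - 3)
(5) = (k - 2)*(k^2 - 3*k + 2) = (k - 2)^2*(k - 1)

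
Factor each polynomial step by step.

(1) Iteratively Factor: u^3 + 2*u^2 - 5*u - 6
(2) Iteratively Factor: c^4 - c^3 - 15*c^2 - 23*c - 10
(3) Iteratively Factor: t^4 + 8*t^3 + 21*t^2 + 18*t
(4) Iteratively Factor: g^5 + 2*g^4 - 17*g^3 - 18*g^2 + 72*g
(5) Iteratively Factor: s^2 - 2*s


(1) = (u + 1)*(u^2 + u - 6) = (u - 2)*(u + 1)*(u + 3)
(2) = (c + 1)*(c^3 - 2*c^2 - 13*c - 10) = (c - 5)*(c + 1)*(c^2 + 3*c + 2) = (c - 5)*(c + 1)*(c + 2)*(c + 1)
(3) = (t)*(t^3 + 8*t^2 + 21*t + 18) = t*(t + 3)*(t^2 + 5*t + 6) = t*(t + 2)*(t + 3)*(t + 3)
(4) = (g - 3)*(g^4 + 5*g^3 - 2*g^2 - 24*g) = (g - 3)*(g + 3)*(g^3 + 2*g^2 - 8*g) = (g - 3)*(g + 3)*(g + 4)*(g^2 - 2*g) = g*(g - 3)*(g + 3)*(g + 4)*(g - 2)
(5) = (s)*(s - 2)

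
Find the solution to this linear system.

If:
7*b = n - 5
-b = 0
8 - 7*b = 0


Then:
No Solution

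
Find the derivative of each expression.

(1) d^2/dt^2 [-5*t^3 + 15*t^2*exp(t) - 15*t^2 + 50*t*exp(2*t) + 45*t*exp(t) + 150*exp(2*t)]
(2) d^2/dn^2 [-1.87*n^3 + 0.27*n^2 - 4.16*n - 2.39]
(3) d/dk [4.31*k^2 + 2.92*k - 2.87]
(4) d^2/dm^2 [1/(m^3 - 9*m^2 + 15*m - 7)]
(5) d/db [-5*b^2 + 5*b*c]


(1) = 15*t^2*exp(t) + 200*t*exp(2*t) + 105*t*exp(t) - 30*t + 800*exp(2*t) + 120*exp(t) - 30
(2) = 0.54 - 11.22*n
(3) = 8.62*k + 2.92
(4) = 12*(m^2 - 10*m + 27)/(m^7 - 25*m^6 + 237*m^5 - 1061*m^4 + 2339*m^3 - 2667*m^2 + 1519*m - 343)
(5) = -10*b + 5*c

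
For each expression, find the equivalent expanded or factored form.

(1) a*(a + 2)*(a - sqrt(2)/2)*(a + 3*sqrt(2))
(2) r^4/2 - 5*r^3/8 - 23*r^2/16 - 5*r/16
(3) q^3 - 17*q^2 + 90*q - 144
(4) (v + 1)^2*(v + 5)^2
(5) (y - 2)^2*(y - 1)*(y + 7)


(1) = a^4 + 2*a^3 + 5*sqrt(2)*a^3/2 - 3*a^2 + 5*sqrt(2)*a^2 - 6*a
(2) = r*(r/2 + 1/2)*(r - 5/2)*(r + 1/4)
(3) = (q - 8)*(q - 6)*(q - 3)
(4) = v^4 + 12*v^3 + 46*v^2 + 60*v + 25
(5) = y^4 + 2*y^3 - 27*y^2 + 52*y - 28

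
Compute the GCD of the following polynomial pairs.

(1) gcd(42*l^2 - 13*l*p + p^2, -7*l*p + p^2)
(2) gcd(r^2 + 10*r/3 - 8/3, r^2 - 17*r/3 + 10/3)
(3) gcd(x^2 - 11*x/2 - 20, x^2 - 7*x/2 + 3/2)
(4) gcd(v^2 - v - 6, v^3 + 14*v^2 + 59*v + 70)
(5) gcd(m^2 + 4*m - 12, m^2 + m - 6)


(1) = -7*l + p
(2) = gcd((r - 2/3)*(r + 4), (r - 5)*(r - 2/3)) = r - 2/3
(3) = 1
(4) = v + 2
(5) = m - 2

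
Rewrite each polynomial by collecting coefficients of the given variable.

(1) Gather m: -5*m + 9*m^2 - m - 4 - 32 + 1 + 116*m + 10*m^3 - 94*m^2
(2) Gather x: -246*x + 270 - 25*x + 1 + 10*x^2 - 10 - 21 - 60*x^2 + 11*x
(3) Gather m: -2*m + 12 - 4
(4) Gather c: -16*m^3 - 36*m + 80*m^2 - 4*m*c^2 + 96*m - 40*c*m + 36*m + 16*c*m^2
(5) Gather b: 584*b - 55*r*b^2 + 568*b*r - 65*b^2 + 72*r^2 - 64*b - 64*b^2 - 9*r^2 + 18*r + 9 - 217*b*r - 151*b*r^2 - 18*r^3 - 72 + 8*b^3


(1) = 10*m^3 - 85*m^2 + 110*m - 35
(2) = -50*x^2 - 260*x + 240
(3) = 8 - 2*m
(4) = -4*c^2*m + c*(16*m^2 - 40*m) - 16*m^3 + 80*m^2 + 96*m
(5) = 8*b^3 + b^2*(-55*r - 129) + b*(-151*r^2 + 351*r + 520) - 18*r^3 + 63*r^2 + 18*r - 63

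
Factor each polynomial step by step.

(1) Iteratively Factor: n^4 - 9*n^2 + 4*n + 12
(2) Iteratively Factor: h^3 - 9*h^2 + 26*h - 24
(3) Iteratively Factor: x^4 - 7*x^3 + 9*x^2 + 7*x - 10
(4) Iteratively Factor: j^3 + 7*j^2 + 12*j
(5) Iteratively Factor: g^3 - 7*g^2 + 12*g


(1) = (n - 2)*(n^3 + 2*n^2 - 5*n - 6) = (n - 2)*(n + 1)*(n^2 + n - 6) = (n - 2)^2*(n + 1)*(n + 3)
(2) = (h - 3)*(h^2 - 6*h + 8) = (h - 4)*(h - 3)*(h - 2)
(3) = (x - 1)*(x^3 - 6*x^2 + 3*x + 10) = (x - 5)*(x - 1)*(x^2 - x - 2) = (x - 5)*(x - 2)*(x - 1)*(x + 1)
(4) = (j)*(j^2 + 7*j + 12) = j*(j + 4)*(j + 3)
(5) = (g)*(g^2 - 7*g + 12) = g*(g - 3)*(g - 4)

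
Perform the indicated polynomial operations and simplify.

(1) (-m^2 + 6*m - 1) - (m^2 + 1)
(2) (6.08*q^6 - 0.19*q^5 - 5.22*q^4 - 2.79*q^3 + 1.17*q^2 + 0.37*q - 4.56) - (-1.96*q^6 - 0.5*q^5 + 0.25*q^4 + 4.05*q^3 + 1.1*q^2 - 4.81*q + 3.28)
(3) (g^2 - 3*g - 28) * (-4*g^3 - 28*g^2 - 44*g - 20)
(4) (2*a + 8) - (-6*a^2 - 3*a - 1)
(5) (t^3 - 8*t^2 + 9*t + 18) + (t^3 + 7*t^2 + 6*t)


(1) = -2*m^2 + 6*m - 2
(2) = 8.04*q^6 + 0.31*q^5 - 5.47*q^4 - 6.84*q^3 + 0.07*q^2 + 5.18*q - 7.84
(3) = -4*g^5 - 16*g^4 + 152*g^3 + 896*g^2 + 1292*g + 560
(4) = 6*a^2 + 5*a + 9
(5) = 2*t^3 - t^2 + 15*t + 18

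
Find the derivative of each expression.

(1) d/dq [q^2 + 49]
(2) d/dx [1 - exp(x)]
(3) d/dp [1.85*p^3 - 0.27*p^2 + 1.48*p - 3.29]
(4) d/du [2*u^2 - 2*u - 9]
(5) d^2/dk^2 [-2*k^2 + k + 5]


(1) = 2*q
(2) = -exp(x)
(3) = 5.55*p^2 - 0.54*p + 1.48
(4) = 4*u - 2
(5) = -4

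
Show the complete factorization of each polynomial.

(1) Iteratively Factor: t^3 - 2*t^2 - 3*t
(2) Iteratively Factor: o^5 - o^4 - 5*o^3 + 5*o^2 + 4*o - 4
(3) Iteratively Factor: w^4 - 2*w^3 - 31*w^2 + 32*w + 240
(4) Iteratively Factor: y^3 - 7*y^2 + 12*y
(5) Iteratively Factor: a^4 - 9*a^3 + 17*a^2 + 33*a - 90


(1) = (t + 1)*(t^2 - 3*t) = t*(t + 1)*(t - 3)
(2) = (o - 1)*(o^4 - 5*o^2 + 4) = (o - 1)*(o + 2)*(o^3 - 2*o^2 - o + 2) = (o - 1)^2*(o + 2)*(o^2 - o - 2) = (o - 2)*(o - 1)^2*(o + 2)*(o + 1)
(3) = (w - 5)*(w^3 + 3*w^2 - 16*w - 48) = (w - 5)*(w + 3)*(w^2 - 16) = (w - 5)*(w + 3)*(w + 4)*(w - 4)
(4) = (y - 3)*(y^2 - 4*y) = y*(y - 3)*(y - 4)
(5) = (a - 3)*(a^3 - 6*a^2 - a + 30) = (a - 5)*(a - 3)*(a^2 - a - 6) = (a - 5)*(a - 3)*(a + 2)*(a - 3)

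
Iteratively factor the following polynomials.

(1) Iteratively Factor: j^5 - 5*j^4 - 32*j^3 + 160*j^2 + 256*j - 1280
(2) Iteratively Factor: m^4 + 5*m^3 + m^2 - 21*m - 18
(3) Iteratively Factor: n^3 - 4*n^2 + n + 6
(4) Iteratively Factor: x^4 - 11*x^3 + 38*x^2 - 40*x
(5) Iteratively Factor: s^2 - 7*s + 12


(1) = (j + 4)*(j^4 - 9*j^3 + 4*j^2 + 144*j - 320) = (j - 5)*(j + 4)*(j^3 - 4*j^2 - 16*j + 64) = (j - 5)*(j - 4)*(j + 4)*(j^2 - 16) = (j - 5)*(j - 4)^2*(j + 4)*(j + 4)
(2) = (m + 3)*(m^3 + 2*m^2 - 5*m - 6) = (m + 1)*(m + 3)*(m^2 + m - 6) = (m + 1)*(m + 3)^2*(m - 2)
(3) = (n + 1)*(n^2 - 5*n + 6) = (n - 3)*(n + 1)*(n - 2)
(4) = (x - 5)*(x^3 - 6*x^2 + 8*x) = (x - 5)*(x - 2)*(x^2 - 4*x) = x*(x - 5)*(x - 2)*(x - 4)
(5) = (s - 3)*(s - 4)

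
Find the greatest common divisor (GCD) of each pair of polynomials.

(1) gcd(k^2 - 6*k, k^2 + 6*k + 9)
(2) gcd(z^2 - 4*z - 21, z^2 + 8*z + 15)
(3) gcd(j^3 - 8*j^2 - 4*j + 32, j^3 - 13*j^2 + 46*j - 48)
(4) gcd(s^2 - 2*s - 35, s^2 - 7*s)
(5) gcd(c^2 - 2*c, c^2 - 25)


(1) = 1
(2) = z + 3
(3) = gcd((j - 8)*(j - 2)*(j + 2), (j - 8)*(j - 3)*(j - 2)) = j^2 - 10*j + 16
(4) = gcd((s - 7)*(s + 5), s*(s - 7)) = s - 7
(5) = 1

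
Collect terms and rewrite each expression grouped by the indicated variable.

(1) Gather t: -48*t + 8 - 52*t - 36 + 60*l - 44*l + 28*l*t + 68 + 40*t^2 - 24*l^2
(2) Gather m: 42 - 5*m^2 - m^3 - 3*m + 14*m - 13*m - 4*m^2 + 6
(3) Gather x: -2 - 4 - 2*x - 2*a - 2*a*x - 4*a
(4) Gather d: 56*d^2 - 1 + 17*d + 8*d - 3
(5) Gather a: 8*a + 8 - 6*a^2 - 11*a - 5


(1) = -24*l^2 + 16*l + 40*t^2 + t*(28*l - 100) + 40
(2) = -m^3 - 9*m^2 - 2*m + 48
(3) = -6*a + x*(-2*a - 2) - 6
(4) = 56*d^2 + 25*d - 4
(5) = -6*a^2 - 3*a + 3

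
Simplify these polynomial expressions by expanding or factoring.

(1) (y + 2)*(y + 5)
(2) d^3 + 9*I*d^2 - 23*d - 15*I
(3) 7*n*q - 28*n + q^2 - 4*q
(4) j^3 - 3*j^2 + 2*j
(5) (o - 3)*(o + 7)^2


(1) = y^2 + 7*y + 10
(2) = (d + I)*(d + 3*I)*(d + 5*I)
(3) = (7*n + q)*(q - 4)
(4) = j*(j - 2)*(j - 1)
(5) = o^3 + 11*o^2 + 7*o - 147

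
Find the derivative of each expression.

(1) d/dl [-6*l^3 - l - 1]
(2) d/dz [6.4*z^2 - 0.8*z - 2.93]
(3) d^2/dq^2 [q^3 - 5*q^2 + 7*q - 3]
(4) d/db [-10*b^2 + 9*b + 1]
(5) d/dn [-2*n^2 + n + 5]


(1) = -18*l^2 - 1
(2) = 12.8*z - 0.8
(3) = 6*q - 10
(4) = 9 - 20*b
(5) = 1 - 4*n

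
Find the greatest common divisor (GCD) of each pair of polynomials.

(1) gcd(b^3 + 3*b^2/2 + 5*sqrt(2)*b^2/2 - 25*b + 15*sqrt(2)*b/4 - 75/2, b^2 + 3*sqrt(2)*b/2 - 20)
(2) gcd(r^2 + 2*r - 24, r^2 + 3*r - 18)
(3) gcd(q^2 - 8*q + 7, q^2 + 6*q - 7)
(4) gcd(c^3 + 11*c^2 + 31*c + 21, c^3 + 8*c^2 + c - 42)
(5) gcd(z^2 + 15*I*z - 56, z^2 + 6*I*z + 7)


(1) = gcd((b + 3/2)*(b - 5*sqrt(2)/2)*(b + 5*sqrt(2)), (b - 5*sqrt(2)/2)*(b + 4*sqrt(2))) = b - 5*sqrt(2)/2
(2) = r + 6
(3) = gcd((q - 7)*(q - 1), (q - 1)*(q + 7)) = q - 1
(4) = c^2 + 10*c + 21
(5) = gcd((z + 7*I)*(z + 8*I), (z - I)*(z + 7*I)) = z + 7*I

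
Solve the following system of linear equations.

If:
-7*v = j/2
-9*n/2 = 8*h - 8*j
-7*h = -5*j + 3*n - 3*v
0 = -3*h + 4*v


Then:
h = 0
j = 0
n = 0
v = 0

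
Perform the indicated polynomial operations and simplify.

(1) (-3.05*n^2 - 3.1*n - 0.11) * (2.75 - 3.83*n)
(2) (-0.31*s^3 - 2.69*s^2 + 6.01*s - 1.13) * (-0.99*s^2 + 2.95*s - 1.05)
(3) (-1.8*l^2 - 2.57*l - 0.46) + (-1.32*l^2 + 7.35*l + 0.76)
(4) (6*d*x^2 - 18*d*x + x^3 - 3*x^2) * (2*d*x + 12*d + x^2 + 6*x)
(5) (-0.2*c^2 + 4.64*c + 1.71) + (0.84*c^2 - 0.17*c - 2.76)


(1) = 11.6815*n^3 + 3.4855*n^2 - 8.1037*n - 0.3025
(2) = 0.3069*s^5 + 1.7486*s^4 - 13.5599*s^3 + 21.6727*s^2 - 9.644*s + 1.1865
(3) = -3.12*l^2 + 4.78*l + 0.3
(4) = 12*d^2*x^3 + 36*d^2*x^2 - 216*d^2*x + 8*d*x^4 + 24*d*x^3 - 144*d*x^2 + x^5 + 3*x^4 - 18*x^3
(5) = 0.64*c^2 + 4.47*c - 1.05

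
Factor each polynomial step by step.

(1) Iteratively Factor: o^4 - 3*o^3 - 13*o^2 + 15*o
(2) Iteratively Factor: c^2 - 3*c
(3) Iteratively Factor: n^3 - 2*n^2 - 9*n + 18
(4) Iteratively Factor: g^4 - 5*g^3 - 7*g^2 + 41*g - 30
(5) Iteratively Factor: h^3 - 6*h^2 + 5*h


(1) = (o - 5)*(o^3 + 2*o^2 - 3*o) = o*(o - 5)*(o^2 + 2*o - 3) = o*(o - 5)*(o - 1)*(o + 3)
(2) = (c - 3)*(c)
(3) = (n - 2)*(n^2 - 9) = (n - 2)*(n + 3)*(n - 3)
(4) = (g - 5)*(g^3 - 7*g + 6) = (g - 5)*(g - 1)*(g^2 + g - 6) = (g - 5)*(g - 2)*(g - 1)*(g + 3)
(5) = (h - 5)*(h^2 - h) = h*(h - 5)*(h - 1)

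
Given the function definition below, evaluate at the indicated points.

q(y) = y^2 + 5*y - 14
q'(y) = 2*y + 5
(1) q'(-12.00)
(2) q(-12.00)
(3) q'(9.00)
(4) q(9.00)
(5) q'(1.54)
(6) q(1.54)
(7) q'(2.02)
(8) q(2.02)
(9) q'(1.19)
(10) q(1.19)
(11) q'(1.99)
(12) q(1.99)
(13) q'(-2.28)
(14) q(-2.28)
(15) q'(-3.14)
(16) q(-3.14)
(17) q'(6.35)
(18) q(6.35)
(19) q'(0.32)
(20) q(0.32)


(1) = -19.00
(2) = 70.00
(3) = 23.00
(4) = 112.00
(5) = 8.08
(6) = -3.93
(7) = 9.04
(8) = 0.18
(9) = 7.38
(10) = -6.63
(11) = 8.98
(12) = -0.09
(13) = 0.44
(14) = -20.20
(15) = -1.28
(16) = -19.84
(17) = 17.70
(18) = 58.07
(19) = 5.64
(20) = -12.30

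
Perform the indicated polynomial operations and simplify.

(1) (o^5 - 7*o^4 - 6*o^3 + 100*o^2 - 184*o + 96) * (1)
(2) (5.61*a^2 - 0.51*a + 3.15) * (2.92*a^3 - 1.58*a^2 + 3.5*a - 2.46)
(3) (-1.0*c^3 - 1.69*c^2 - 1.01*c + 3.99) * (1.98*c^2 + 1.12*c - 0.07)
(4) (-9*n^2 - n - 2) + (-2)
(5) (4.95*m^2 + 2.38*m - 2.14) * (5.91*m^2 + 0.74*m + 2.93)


(1) = o^5 - 7*o^4 - 6*o^3 + 100*o^2 - 184*o + 96
(2) = 16.3812*a^5 - 10.353*a^4 + 29.6388*a^3 - 20.5626*a^2 + 12.2796*a - 7.749
(3) = -1.98*c^5 - 4.4662*c^4 - 3.8226*c^3 + 6.8873*c^2 + 4.5395*c - 0.2793
(4) = -9*n^2 - n - 4
(5) = 29.2545*m^4 + 17.7288*m^3 + 3.6173*m^2 + 5.3898*m - 6.2702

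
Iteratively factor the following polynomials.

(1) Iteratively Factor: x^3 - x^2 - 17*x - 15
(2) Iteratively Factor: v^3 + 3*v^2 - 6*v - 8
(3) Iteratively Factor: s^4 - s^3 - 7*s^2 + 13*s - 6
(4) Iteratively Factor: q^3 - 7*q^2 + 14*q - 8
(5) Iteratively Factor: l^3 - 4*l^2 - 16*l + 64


(1) = (x + 1)*(x^2 - 2*x - 15) = (x + 1)*(x + 3)*(x - 5)
(2) = (v - 2)*(v^2 + 5*v + 4) = (v - 2)*(v + 4)*(v + 1)
(3) = (s - 1)*(s^3 - 7*s + 6) = (s - 1)^2*(s^2 + s - 6) = (s - 1)^2*(s + 3)*(s - 2)
(4) = (q - 1)*(q^2 - 6*q + 8) = (q - 4)*(q - 1)*(q - 2)
(5) = (l + 4)*(l^2 - 8*l + 16) = (l - 4)*(l + 4)*(l - 4)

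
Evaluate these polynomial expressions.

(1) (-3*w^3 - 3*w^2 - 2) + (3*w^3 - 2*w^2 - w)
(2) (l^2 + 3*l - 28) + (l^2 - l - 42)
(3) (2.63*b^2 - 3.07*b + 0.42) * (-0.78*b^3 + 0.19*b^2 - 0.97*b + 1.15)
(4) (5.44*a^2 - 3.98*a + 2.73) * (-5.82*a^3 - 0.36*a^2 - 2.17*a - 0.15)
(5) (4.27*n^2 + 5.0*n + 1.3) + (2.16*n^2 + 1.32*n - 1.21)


(1) = -5*w^2 - w - 2
(2) = 2*l^2 + 2*l - 70
(3) = -2.0514*b^5 + 2.8943*b^4 - 3.462*b^3 + 6.0822*b^2 - 3.9379*b + 0.483
(4) = -31.6608*a^5 + 21.2052*a^4 - 26.2606*a^3 + 6.8378*a^2 - 5.3271*a - 0.4095
(5) = 6.43*n^2 + 6.32*n + 0.09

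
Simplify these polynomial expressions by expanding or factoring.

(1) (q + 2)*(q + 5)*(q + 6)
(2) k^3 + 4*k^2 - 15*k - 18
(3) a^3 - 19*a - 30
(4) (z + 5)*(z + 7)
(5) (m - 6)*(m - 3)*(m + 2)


(1) = q^3 + 13*q^2 + 52*q + 60
(2) = (k - 3)*(k + 1)*(k + 6)
(3) = (a - 5)*(a + 2)*(a + 3)
(4) = z^2 + 12*z + 35
(5) = m^3 - 7*m^2 + 36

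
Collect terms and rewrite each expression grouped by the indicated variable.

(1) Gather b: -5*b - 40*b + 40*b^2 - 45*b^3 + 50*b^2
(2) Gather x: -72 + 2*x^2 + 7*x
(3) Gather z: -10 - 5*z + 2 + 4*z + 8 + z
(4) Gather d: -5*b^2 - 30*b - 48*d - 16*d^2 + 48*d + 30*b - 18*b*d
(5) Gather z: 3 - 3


(1) = -45*b^3 + 90*b^2 - 45*b
(2) = 2*x^2 + 7*x - 72
(3) = 0
(4) = -5*b^2 - 18*b*d - 16*d^2
(5) = 0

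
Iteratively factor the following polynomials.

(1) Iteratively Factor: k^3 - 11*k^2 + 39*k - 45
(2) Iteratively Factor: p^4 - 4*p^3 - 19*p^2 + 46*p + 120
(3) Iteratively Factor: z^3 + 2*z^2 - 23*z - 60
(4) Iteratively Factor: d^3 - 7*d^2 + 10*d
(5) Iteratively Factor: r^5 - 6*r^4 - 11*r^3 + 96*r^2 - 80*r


(1) = (k - 3)*(k^2 - 8*k + 15) = (k - 5)*(k - 3)*(k - 3)
(2) = (p - 4)*(p^3 - 19*p - 30) = (p - 4)*(p + 2)*(p^2 - 2*p - 15) = (p - 5)*(p - 4)*(p + 2)*(p + 3)
(3) = (z - 5)*(z^2 + 7*z + 12) = (z - 5)*(z + 3)*(z + 4)
(4) = (d - 5)*(d^2 - 2*d) = (d - 5)*(d - 2)*(d)
(5) = (r - 1)*(r^4 - 5*r^3 - 16*r^2 + 80*r) = r*(r - 1)*(r^3 - 5*r^2 - 16*r + 80) = r*(r - 5)*(r - 1)*(r^2 - 16) = r*(r - 5)*(r - 1)*(r + 4)*(r - 4)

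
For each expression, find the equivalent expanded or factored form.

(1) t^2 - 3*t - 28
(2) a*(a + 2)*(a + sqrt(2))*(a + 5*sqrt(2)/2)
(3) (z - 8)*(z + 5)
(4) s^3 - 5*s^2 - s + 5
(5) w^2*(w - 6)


(1) = (t - 7)*(t + 4)
(2) = a^4 + 2*a^3 + 7*sqrt(2)*a^3/2 + 5*a^2 + 7*sqrt(2)*a^2 + 10*a
(3) = z^2 - 3*z - 40
(4) = (s - 5)*(s - 1)*(s + 1)
(5) = w^3 - 6*w^2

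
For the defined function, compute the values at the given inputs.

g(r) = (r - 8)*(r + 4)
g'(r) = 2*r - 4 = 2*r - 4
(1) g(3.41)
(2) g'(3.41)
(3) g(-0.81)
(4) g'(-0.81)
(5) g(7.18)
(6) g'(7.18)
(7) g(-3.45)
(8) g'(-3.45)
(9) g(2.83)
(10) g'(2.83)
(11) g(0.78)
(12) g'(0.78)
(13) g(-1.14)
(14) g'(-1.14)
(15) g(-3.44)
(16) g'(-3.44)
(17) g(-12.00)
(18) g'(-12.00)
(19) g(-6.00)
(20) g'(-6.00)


(1) = -34.01
(2) = 2.82
(3) = -28.10
(4) = -5.62
(5) = -9.17
(6) = 10.36
(7) = -6.30
(8) = -10.90
(9) = -35.31
(10) = 1.66
(11) = -34.51
(12) = -2.44
(13) = -26.14
(14) = -6.28
(15) = -6.41
(16) = -10.88
(17) = 160.00
(18) = -28.00
(19) = 28.00
(20) = -16.00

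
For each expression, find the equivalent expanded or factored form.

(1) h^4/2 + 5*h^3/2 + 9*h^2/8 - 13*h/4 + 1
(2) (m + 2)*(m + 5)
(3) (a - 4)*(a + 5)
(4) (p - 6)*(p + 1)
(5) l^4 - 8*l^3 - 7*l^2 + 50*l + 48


(1) = (h/2 + 1)*(h - 1/2)^2*(h + 4)
(2) = m^2 + 7*m + 10
(3) = a^2 + a - 20
(4) = p^2 - 5*p - 6
(5) = (l - 8)*(l - 3)*(l + 1)*(l + 2)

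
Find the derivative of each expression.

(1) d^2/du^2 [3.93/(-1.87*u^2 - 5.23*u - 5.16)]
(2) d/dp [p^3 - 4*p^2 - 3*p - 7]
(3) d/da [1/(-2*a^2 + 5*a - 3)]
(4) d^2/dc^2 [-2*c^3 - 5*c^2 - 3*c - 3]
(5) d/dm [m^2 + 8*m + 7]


(1) = (27.485634*u^2 + 76.871586*u - 3.93*(3.74*u + 5.23)*(7.48*u + 10.46) + 75.842712)/(1.87*u^2 + 5.23*u + 5.16)^3
(2) = 3*p^2 - 8*p - 3
(3) = (4*a - 5)/(2*a^2 - 5*a + 3)^2
(4) = -12*c - 10
(5) = 2*m + 8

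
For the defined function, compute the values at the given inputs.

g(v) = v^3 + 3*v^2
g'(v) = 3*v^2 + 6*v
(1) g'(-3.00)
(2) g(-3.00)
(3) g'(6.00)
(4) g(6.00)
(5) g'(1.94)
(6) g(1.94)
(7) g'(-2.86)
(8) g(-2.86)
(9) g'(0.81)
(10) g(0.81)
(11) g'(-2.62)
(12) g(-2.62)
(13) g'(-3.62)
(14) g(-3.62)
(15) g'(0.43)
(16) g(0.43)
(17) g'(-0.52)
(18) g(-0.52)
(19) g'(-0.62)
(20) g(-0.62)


(1) = 9.00
(2) = 0.00
(3) = 144.00
(4) = 324.00
(5) = 22.93
(6) = 18.59
(7) = 7.38
(8) = 1.15
(9) = 6.83
(10) = 2.50
(11) = 4.87
(12) = 2.61
(13) = 17.59
(14) = -8.12
(15) = 3.13
(16) = 0.63
(17) = -2.31
(18) = 0.67
(19) = -2.57
(20) = 0.91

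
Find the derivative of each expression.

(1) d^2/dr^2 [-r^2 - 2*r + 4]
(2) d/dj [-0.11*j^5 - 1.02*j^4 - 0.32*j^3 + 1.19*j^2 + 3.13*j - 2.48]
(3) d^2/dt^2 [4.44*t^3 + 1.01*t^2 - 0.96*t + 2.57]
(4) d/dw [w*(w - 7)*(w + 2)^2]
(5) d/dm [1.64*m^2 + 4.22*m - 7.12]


(1) = -2
(2) = -0.55*j^4 - 4.08*j^3 - 0.96*j^2 + 2.38*j + 3.13
(3) = 26.64*t + 2.02
(4) = 4*w^3 - 9*w^2 - 48*w - 28
(5) = 3.28*m + 4.22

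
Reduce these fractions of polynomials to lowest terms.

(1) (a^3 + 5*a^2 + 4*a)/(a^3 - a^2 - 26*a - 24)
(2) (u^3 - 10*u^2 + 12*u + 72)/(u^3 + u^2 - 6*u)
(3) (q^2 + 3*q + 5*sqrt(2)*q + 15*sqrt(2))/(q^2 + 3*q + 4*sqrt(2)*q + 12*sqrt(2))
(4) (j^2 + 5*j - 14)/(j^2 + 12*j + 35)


(1) = a/(a - 6)
(2) = (u^3 - 10*u^2 + 12*u + 72)/(u^3 + u^2 - 6*u)
(3) = (q + 5*sqrt(2))/(q + 4*sqrt(2))
(4) = (j - 2)/(j + 5)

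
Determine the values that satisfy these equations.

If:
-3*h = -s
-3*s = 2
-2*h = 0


Then:
No Solution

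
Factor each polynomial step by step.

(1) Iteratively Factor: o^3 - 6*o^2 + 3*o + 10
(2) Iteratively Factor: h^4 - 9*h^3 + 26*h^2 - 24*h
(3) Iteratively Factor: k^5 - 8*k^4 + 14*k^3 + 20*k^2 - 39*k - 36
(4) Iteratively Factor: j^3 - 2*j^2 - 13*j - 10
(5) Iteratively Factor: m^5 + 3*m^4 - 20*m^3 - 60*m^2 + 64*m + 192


(1) = (o - 2)*(o^2 - 4*o - 5) = (o - 5)*(o - 2)*(o + 1)
(2) = (h - 3)*(h^3 - 6*h^2 + 8*h) = h*(h - 3)*(h^2 - 6*h + 8) = h*(h - 4)*(h - 3)*(h - 2)
(3) = (k - 4)*(k^4 - 4*k^3 - 2*k^2 + 12*k + 9) = (k - 4)*(k - 3)*(k^3 - k^2 - 5*k - 3) = (k - 4)*(k - 3)*(k + 1)*(k^2 - 2*k - 3) = (k - 4)*(k - 3)^2*(k + 1)*(k + 1)
(4) = (j + 1)*(j^2 - 3*j - 10) = (j + 1)*(j + 2)*(j - 5)
(5) = (m + 4)*(m^4 - m^3 - 16*m^2 + 4*m + 48) = (m - 2)*(m + 4)*(m^3 + m^2 - 14*m - 24) = (m - 2)*(m + 2)*(m + 4)*(m^2 - m - 12) = (m - 4)*(m - 2)*(m + 2)*(m + 4)*(m + 3)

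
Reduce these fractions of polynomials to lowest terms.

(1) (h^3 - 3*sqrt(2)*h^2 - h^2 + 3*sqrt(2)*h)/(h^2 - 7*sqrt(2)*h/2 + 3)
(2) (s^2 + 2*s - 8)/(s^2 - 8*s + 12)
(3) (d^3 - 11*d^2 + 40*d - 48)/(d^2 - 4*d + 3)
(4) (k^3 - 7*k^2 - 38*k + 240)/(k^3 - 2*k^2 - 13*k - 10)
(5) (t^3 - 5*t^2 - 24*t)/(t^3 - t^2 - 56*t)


(1) = (2*h^2 - 2*h)/(2*h - sqrt(2))
(2) = (s + 4)/(s - 6)
(3) = (d^2 - 8*d + 16)/(d - 1)
(4) = (k^2 - 2*k - 48)/(k^2 + 3*k + 2)
(5) = (t + 3)/(t + 7)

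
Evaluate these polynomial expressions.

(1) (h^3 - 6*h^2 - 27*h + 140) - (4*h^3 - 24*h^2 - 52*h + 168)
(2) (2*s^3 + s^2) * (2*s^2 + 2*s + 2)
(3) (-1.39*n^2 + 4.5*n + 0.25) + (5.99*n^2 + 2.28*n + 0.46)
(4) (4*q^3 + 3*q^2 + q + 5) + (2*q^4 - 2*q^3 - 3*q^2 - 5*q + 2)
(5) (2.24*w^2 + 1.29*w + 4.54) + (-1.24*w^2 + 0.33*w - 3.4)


(1) = -3*h^3 + 18*h^2 + 25*h - 28
(2) = 4*s^5 + 6*s^4 + 6*s^3 + 2*s^2
(3) = 4.6*n^2 + 6.78*n + 0.71
(4) = 2*q^4 + 2*q^3 - 4*q + 7
(5) = 1.0*w^2 + 1.62*w + 1.14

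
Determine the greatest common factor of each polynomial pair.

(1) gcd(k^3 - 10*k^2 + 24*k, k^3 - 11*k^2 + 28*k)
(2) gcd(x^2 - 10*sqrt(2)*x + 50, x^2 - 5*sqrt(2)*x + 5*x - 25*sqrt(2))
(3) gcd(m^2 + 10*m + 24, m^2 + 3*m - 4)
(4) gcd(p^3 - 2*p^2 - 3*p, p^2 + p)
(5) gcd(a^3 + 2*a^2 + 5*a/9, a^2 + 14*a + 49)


(1) = gcd(k*(k - 6)*(k - 4), k*(k - 7)*(k - 4)) = k^2 - 4*k
(2) = gcd((x - 5*sqrt(2))^2, (x + 5)*(x - 5*sqrt(2))) = x - 5*sqrt(2)
(3) = m + 4
(4) = p^2 + p
(5) = gcd(a*(a + 1/3)*(a + 5/3), (a + 7)^2) = 1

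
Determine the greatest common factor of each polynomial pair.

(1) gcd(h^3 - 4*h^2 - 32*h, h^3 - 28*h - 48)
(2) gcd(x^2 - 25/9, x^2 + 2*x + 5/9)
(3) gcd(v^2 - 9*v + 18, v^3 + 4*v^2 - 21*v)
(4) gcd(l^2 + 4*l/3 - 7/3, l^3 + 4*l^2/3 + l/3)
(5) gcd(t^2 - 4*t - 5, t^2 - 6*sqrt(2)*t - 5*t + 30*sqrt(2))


(1) = gcd(h*(h - 8)*(h + 4), (h - 6)*(h + 2)*(h + 4)) = h + 4
(2) = x + 5/3
(3) = gcd((v - 6)*(v - 3), v*(v - 3)*(v + 7)) = v - 3
(4) = 1
(5) = gcd((t - 5)*(t + 1), (t - 5)*(t - 6*sqrt(2))) = t - 5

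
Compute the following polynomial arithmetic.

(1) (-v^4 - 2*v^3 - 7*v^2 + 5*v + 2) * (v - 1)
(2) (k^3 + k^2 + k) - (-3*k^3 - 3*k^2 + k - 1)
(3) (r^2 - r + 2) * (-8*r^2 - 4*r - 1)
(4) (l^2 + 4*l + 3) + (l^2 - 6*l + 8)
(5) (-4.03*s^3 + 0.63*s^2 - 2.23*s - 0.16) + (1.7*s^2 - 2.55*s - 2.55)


(1) = -v^5 - v^4 - 5*v^3 + 12*v^2 - 3*v - 2
(2) = 4*k^3 + 4*k^2 + 1
(3) = -8*r^4 + 4*r^3 - 13*r^2 - 7*r - 2
(4) = 2*l^2 - 2*l + 11
(5) = -4.03*s^3 + 2.33*s^2 - 4.78*s - 2.71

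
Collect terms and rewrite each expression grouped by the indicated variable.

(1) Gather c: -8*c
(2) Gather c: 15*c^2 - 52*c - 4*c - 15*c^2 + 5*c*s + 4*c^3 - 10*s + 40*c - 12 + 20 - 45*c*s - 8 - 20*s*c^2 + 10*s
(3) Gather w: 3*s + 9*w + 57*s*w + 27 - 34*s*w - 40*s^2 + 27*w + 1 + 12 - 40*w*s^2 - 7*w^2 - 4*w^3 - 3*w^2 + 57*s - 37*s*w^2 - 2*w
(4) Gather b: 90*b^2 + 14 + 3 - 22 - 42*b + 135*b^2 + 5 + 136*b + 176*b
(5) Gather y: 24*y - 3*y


(1) = -8*c
(2) = 4*c^3 - 20*c^2*s + c*(-40*s - 16)
(3) = -40*s^2 + 60*s - 4*w^3 + w^2*(-37*s - 10) + w*(-40*s^2 + 23*s + 34) + 40
(4) = 225*b^2 + 270*b
(5) = 21*y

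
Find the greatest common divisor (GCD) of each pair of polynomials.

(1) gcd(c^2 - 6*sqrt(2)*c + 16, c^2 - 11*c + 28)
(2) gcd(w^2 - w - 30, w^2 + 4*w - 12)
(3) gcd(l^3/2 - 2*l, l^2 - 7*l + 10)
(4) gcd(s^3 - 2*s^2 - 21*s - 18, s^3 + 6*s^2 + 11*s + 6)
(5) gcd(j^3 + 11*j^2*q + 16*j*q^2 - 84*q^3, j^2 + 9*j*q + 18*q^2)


(1) = 1
(2) = 1
(3) = gcd(l*(l/2 + 1)*(l - 2), (l - 5)*(l - 2)) = l - 2
(4) = s^2 + 4*s + 3
(5) = gcd((j - 2*q)*(j + 6*q)*(j + 7*q), (j + 3*q)*(j + 6*q)) = j + 6*q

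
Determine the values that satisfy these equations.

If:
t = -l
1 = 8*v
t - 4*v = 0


Then:
l = -1/2
t = 1/2
v = 1/8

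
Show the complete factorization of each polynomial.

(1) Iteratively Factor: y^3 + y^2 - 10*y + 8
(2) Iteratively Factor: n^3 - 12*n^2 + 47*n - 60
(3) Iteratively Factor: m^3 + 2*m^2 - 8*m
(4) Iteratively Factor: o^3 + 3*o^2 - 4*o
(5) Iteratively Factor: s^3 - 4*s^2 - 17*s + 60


(1) = (y - 1)*(y^2 + 2*y - 8) = (y - 1)*(y + 4)*(y - 2)
(2) = (n - 4)*(n^2 - 8*n + 15) = (n - 5)*(n - 4)*(n - 3)
(3) = (m)*(m^2 + 2*m - 8) = m*(m - 2)*(m + 4)
(4) = (o - 1)*(o^2 + 4*o) = (o - 1)*(o + 4)*(o)
(5) = (s + 4)*(s^2 - 8*s + 15) = (s - 5)*(s + 4)*(s - 3)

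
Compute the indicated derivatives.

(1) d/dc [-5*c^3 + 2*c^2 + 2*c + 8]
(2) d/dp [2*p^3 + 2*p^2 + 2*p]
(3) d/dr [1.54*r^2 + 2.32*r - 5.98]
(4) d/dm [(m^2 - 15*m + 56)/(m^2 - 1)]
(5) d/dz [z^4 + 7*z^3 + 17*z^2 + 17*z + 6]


(1) = -15*c^2 + 4*c + 2
(2) = 6*p^2 + 4*p + 2
(3) = 3.08*r + 2.32
(4) = 3*(5*m^2 - 38*m + 5)/(m^4 - 2*m^2 + 1)
(5) = 4*z^3 + 21*z^2 + 34*z + 17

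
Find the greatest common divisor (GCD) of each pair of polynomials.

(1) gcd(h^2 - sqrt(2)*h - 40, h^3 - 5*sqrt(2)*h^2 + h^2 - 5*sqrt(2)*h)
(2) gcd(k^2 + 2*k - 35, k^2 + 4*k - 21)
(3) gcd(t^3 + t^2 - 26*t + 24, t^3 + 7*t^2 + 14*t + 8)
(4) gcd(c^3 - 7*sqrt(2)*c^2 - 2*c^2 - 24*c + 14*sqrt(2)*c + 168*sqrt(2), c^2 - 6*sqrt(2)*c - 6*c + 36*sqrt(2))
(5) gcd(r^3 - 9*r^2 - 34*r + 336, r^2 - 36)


(1) = gcd((h - 5*sqrt(2))*(h + 4*sqrt(2)), h*(h + 1)*(h - 5*sqrt(2))) = h - 5*sqrt(2)
(2) = k + 7
(3) = 1
(4) = gcd((c - 6)*(c + 4)*(c - 7*sqrt(2)), (c - 6)*(c - 6*sqrt(2))) = c - 6
(5) = gcd((r - 8)*(r - 7)*(r + 6), (r - 6)*(r + 6)) = r + 6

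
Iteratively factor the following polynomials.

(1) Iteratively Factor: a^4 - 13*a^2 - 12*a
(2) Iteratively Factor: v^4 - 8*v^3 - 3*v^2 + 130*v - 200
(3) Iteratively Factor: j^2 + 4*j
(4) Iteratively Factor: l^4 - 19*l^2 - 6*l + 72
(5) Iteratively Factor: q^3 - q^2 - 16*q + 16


(1) = (a)*(a^3 - 13*a - 12) = a*(a + 1)*(a^2 - a - 12) = a*(a - 4)*(a + 1)*(a + 3)
(2) = (v - 2)*(v^3 - 6*v^2 - 15*v + 100) = (v - 5)*(v - 2)*(v^2 - v - 20) = (v - 5)*(v - 2)*(v + 4)*(v - 5)
(3) = (j)*(j + 4)
(4) = (l + 3)*(l^3 - 3*l^2 - 10*l + 24) = (l - 4)*(l + 3)*(l^2 + l - 6) = (l - 4)*(l + 3)^2*(l - 2)
(5) = (q - 4)*(q^2 + 3*q - 4) = (q - 4)*(q - 1)*(q + 4)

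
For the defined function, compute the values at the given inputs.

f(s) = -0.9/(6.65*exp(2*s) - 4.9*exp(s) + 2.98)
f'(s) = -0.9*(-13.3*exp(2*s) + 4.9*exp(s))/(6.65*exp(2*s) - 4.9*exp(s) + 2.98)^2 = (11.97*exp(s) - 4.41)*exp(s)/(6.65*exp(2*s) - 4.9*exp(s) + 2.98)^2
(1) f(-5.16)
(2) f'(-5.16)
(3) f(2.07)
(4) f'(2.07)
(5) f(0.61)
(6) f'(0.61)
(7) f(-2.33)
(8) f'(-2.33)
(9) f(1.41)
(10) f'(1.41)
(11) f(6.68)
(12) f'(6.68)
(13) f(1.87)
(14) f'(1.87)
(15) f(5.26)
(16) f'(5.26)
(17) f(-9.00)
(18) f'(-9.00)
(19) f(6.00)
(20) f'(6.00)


(1) = -0.30
(2) = -0.00
(3) = -0.00
(4) = 0.00
(5) = -0.05
(6) = 0.12
(7) = -0.35
(8) = -0.05
(9) = -0.01
(10) = 0.02
(11) = -0.00
(12) = 0.00
(13) = -0.00
(14) = 0.01
(15) = -0.00
(16) = 0.00
(17) = -0.30
(18) = -0.00
(19) = -0.00
(20) = 0.00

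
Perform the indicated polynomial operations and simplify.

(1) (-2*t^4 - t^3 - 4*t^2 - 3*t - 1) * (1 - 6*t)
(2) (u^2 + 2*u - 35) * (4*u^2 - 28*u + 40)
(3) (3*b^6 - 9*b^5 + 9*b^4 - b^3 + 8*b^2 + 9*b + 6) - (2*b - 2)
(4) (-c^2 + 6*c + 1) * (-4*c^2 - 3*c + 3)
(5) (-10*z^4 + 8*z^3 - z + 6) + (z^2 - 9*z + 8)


(1) = 12*t^5 + 4*t^4 + 23*t^3 + 14*t^2 + 3*t - 1
(2) = 4*u^4 - 20*u^3 - 156*u^2 + 1060*u - 1400
(3) = 3*b^6 - 9*b^5 + 9*b^4 - b^3 + 8*b^2 + 7*b + 8
(4) = 4*c^4 - 21*c^3 - 25*c^2 + 15*c + 3
(5) = -10*z^4 + 8*z^3 + z^2 - 10*z + 14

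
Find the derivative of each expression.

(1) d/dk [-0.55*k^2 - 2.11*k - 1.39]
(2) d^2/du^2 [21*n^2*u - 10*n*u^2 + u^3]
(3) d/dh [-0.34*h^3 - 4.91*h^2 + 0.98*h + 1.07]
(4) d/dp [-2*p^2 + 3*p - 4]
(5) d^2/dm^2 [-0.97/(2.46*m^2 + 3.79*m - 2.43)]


(1) = -1.1*k - 2.11
(2) = -20*n + 6*u
(3) = -1.02*h^2 - 9.82*h + 0.98
(4) = 3 - 4*p
(5) = (11.740104*m^2 + 18.087396*m - 0.97*(4.92*m + 3.79)*(9.84*m + 7.58) - 11.596932)/(2.46*m^2 + 3.79*m - 2.43)^3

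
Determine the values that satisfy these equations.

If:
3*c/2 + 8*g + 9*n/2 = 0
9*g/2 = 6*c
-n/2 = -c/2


Then:
c = 0
g = 0
n = 0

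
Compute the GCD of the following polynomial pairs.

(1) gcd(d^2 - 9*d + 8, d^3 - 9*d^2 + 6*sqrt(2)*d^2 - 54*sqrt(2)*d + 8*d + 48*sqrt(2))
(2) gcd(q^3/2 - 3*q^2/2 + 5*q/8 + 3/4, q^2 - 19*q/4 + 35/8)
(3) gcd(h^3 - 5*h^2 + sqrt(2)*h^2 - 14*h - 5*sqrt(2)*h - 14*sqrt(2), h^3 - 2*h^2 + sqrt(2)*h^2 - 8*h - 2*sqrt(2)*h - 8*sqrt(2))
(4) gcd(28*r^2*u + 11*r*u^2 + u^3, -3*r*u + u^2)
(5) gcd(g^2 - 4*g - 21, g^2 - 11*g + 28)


(1) = gcd((d - 8)*(d - 1), (d - 8)*(d - 1)*(d + 6*sqrt(2))) = d^2 - 9*d + 8
(2) = gcd((q/2 + 1/4)*(q - 2)*(q - 3/2), (q - 7/2)*(q - 5/4)) = 1
(3) = gcd((h - 7)*(h + 2)*(h + sqrt(2)), (h - 4)*(h + 2)*(h + sqrt(2))) = h^2 + h*(sqrt(2) + 2) + 2*sqrt(2)
(4) = gcd(u*(4*r + u)*(7*r + u), u*(-3*r + u)) = u
(5) = gcd((g - 7)*(g + 3), (g - 7)*(g - 4)) = g - 7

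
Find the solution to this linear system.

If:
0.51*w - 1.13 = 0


Then:
w = 2.22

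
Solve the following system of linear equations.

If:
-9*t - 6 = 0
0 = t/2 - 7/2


Then:
No Solution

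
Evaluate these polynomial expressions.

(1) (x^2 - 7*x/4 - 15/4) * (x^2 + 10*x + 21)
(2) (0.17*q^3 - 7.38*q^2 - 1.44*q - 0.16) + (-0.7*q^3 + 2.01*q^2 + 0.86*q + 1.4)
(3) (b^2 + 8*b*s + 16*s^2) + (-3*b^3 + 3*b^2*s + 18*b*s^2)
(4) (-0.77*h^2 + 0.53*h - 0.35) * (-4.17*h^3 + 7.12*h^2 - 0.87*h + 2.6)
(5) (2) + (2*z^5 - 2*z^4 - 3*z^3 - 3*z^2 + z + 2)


(1) = x^4 + 33*x^3/4 - x^2/4 - 297*x/4 - 315/4
(2) = -0.53*q^3 - 5.37*q^2 - 0.58*q + 1.24
(3) = -3*b^3 + 3*b^2*s + b^2 + 18*b*s^2 + 8*b*s + 16*s^2
(4) = 3.2109*h^5 - 7.6925*h^4 + 5.903*h^3 - 4.9551*h^2 + 1.6825*h - 0.91
(5) = 2*z^5 - 2*z^4 - 3*z^3 - 3*z^2 + z + 4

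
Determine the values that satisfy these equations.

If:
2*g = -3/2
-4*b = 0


Then:
b = 0
g = -3/4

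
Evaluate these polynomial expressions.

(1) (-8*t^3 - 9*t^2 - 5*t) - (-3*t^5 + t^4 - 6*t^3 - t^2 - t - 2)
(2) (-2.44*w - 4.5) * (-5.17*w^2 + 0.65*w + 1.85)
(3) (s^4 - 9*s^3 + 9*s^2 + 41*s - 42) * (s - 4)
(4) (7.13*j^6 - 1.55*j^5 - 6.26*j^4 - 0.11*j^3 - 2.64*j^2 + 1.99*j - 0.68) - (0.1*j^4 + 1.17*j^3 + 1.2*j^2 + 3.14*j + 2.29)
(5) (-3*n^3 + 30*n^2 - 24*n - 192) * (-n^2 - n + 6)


(1) = 3*t^5 - t^4 - 2*t^3 - 8*t^2 - 4*t + 2
(2) = 12.6148*w^3 + 21.679*w^2 - 7.439*w - 8.325
(3) = s^5 - 13*s^4 + 45*s^3 + 5*s^2 - 206*s + 168
(4) = 7.13*j^6 - 1.55*j^5 - 6.36*j^4 - 1.28*j^3 - 3.84*j^2 - 1.15*j - 2.97
(5) = 3*n^5 - 27*n^4 - 24*n^3 + 396*n^2 + 48*n - 1152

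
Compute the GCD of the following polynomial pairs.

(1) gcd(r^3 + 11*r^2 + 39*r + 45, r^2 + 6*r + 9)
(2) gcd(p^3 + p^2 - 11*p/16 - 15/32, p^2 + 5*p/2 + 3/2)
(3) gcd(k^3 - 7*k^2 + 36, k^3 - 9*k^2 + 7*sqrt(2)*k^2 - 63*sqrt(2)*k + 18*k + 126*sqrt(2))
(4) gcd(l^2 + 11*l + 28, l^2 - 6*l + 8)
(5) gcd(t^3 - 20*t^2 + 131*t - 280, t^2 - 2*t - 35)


(1) = r^2 + 6*r + 9
(2) = 1
(3) = gcd((k - 6)*(k - 3)*(k + 2), (k - 6)*(k - 3)*(k + 7*sqrt(2))) = k^2 - 9*k + 18
(4) = gcd((l + 4)*(l + 7), (l - 4)*(l - 2)) = 1
(5) = t - 7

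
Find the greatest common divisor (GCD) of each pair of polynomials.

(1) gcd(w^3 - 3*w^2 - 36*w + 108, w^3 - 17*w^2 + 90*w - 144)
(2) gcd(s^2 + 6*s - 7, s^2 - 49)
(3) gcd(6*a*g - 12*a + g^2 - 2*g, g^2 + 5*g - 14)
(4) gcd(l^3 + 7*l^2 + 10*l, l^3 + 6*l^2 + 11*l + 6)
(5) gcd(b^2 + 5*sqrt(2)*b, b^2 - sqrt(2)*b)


(1) = w^2 - 9*w + 18
(2) = gcd((s - 1)*(s + 7), (s - 7)*(s + 7)) = s + 7
(3) = gcd((6*a + g)*(g - 2), (g - 2)*(g + 7)) = g - 2
(4) = l + 2
(5) = gcd(b*(b + 5*sqrt(2)), b*(b - sqrt(2))) = b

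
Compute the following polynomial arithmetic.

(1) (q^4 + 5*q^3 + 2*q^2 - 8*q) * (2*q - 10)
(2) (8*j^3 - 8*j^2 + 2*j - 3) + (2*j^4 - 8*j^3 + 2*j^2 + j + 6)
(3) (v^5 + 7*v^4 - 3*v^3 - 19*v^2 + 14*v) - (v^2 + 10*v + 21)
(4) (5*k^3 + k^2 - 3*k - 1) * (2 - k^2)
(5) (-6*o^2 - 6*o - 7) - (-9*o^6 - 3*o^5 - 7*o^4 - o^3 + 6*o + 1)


(1) = 2*q^5 - 46*q^3 - 36*q^2 + 80*q
(2) = 2*j^4 - 6*j^2 + 3*j + 3
(3) = v^5 + 7*v^4 - 3*v^3 - 20*v^2 + 4*v - 21
(4) = -5*k^5 - k^4 + 13*k^3 + 3*k^2 - 6*k - 2
(5) = 9*o^6 + 3*o^5 + 7*o^4 + o^3 - 6*o^2 - 12*o - 8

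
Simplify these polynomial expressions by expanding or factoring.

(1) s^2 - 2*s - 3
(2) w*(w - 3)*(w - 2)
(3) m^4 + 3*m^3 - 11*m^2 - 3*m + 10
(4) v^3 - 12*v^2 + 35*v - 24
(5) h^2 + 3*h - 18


(1) = (s - 3)*(s + 1)
(2) = w^3 - 5*w^2 + 6*w
(3) = (m - 2)*(m - 1)*(m + 1)*(m + 5)
(4) = (v - 8)*(v - 3)*(v - 1)
(5) = (h - 3)*(h + 6)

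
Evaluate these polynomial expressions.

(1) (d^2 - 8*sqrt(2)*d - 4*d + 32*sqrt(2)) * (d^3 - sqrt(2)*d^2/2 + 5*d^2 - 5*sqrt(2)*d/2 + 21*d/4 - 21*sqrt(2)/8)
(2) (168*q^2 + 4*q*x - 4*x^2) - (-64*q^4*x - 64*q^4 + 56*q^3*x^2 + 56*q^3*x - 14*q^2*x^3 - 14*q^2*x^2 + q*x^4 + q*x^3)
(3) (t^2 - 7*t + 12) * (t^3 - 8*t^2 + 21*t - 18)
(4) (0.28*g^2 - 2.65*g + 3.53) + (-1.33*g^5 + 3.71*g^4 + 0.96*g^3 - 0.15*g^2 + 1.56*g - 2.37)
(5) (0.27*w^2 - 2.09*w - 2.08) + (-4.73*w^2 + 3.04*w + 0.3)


(1) = d^5 - 17*sqrt(2)*d^4/2 + d^4 - 17*sqrt(2)*d^3/2 - 27*d^3/4 - 13*d^2 + 1003*sqrt(2)*d^2/8 - 118*d + 357*sqrt(2)*d/2 - 168
(2) = 64*q^4*x + 64*q^4 - 56*q^3*x^2 - 56*q^3*x + 14*q^2*x^3 + 14*q^2*x^2 + 168*q^2 - q*x^4 - q*x^3 + 4*q*x - 4*x^2
(3) = t^5 - 15*t^4 + 89*t^3 - 261*t^2 + 378*t - 216
(4) = -1.33*g^5 + 3.71*g^4 + 0.96*g^3 + 0.13*g^2 - 1.09*g + 1.16
(5) = -4.46*w^2 + 0.95*w - 1.78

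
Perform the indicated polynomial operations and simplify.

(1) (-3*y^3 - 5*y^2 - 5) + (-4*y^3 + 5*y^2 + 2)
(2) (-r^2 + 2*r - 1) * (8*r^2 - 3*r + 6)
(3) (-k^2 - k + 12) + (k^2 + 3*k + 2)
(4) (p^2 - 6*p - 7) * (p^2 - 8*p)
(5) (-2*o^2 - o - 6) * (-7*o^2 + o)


(1) = -7*y^3 - 3
(2) = -8*r^4 + 19*r^3 - 20*r^2 + 15*r - 6
(3) = 2*k + 14
(4) = p^4 - 14*p^3 + 41*p^2 + 56*p
(5) = 14*o^4 + 5*o^3 + 41*o^2 - 6*o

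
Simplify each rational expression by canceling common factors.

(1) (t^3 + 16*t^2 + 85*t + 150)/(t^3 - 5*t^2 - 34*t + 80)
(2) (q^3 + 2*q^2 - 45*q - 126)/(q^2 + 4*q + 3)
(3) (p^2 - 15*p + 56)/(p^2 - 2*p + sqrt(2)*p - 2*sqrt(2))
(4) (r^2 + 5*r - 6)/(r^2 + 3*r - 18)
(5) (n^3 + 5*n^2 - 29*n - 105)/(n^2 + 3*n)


(1) = (t^2 + 11*t + 30)/(t^2 - 10*t + 16)
(2) = (q^2 - q - 42)/(q + 1)
(3) = (p^2 - 15*p + 56)/(p^2 + p*(-2 + sqrt(2)) - 2*sqrt(2))
(4) = (r - 1)/(r - 3)
(5) = (n^2 + 2*n - 35)/n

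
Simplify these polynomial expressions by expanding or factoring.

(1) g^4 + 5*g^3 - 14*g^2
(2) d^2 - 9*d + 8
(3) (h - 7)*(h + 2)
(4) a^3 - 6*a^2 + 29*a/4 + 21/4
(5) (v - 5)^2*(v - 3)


(1) = g^2*(g - 2)*(g + 7)
(2) = (d - 8)*(d - 1)
(3) = h^2 - 5*h - 14
(4) = (a - 7/2)*(a - 3)*(a + 1/2)
(5) = v^3 - 13*v^2 + 55*v - 75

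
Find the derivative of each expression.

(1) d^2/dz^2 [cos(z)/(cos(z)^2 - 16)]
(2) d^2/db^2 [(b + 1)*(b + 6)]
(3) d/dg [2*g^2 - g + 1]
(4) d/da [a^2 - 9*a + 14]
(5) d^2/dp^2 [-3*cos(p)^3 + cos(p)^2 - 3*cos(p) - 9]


(1) = (-sin(z)^4 + 96*sin(z)^2 - 255)*cos(z)/((cos(z) - 4)^3*(cos(z) + 4)^3)
(2) = 2
(3) = 4*g - 1
(4) = 2*a - 9
(5) = 21*cos(p)/4 - 2*cos(2*p) + 27*cos(3*p)/4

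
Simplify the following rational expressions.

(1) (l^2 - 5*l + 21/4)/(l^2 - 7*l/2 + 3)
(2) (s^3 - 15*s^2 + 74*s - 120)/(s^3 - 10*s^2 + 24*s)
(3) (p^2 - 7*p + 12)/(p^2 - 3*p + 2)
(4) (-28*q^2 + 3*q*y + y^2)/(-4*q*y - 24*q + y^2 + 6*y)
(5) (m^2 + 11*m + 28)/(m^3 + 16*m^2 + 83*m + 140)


(1) = (2*l - 7)/(2*l - 4)
(2) = (s - 5)/s
(3) = (p^2 - 7*p + 12)/(p^2 - 3*p + 2)
(4) = (7*q + y)/(y + 6)
(5) = 1/(m + 5)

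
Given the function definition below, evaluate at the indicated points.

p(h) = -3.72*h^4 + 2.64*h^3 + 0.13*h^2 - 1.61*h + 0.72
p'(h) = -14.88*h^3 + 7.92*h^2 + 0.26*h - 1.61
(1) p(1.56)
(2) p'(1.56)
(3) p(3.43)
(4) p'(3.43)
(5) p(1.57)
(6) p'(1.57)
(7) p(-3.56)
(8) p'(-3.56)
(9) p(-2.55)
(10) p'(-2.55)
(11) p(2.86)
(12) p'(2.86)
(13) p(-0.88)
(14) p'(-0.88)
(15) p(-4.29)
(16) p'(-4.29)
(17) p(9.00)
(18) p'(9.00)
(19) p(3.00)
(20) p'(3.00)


(1) = -13.48
(2) = -38.42
(3) = -411.64
(4) = -508.00
(5) = -13.87
(6) = -39.26
(7) = -708.52
(8) = 769.20
(9) = -195.39
(10) = 295.96
(11) = -189.95
(12) = -284.18
(13) = -1.79
(14) = 14.43
(15) = -1458.42
(16) = 1317.86
(17) = -22485.60
(18) = -10205.27
(19) = -232.98
(20) = -331.31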